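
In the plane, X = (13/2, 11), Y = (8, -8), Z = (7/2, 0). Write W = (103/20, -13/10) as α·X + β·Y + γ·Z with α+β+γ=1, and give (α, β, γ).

(1/10, 3/10, 3/5)

Signed area of the reference triangle: [XYZ] = ½·((13/2)·(-8−0) + 8·(0−11) + (7/2)·(11−(-8))) = ½·(-52 − 88 + 133/2) = -147/4.
[WYZ] = ½·((103/20)·(-8−0) + 8·(0−(-13/10)) + (7/2)·(-13/10−(-8))) = ½·(-206/5 + 52/5 + 469/20) = -147/40, so the X-coordinate is (-147/40)/(-147/4) = 1/10.
[XWZ] = ½·((13/2)·(-13/10−0) + (103/20)·(0−11) + (7/2)·(11−(-13/10))) = ½·(-169/20 − 1133/20 + 861/20) = -441/40, so the Y-coordinate is 3/10.
[XYW] = ½·((13/2)·(-8−(-13/10)) + 8·(-13/10−11) + (103/20)·(11−(-8))) = ½·(-871/20 − 492/5 + 1957/20) = -441/20, so the Z-coordinate is 3/5.
Check: 1/10 + 3/10 + 3/5 = 1.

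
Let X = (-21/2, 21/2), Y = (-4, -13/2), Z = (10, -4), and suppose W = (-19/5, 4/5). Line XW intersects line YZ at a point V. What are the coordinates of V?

Barycentric coordinates of W with respect to XYZ: (2/5, 2/5, 1/5).
On side YZ the X-coordinate is zero; dropping W's X-weight 2/5 and renormalizing the remaining 2/5 : 1/5 gives weights 2/3, 1/3 on Y, Z.
V = (2/3)·(-4, -13/2) + (1/3)·(10, -4) = (2/3, -17/3).

(2/3, -17/3)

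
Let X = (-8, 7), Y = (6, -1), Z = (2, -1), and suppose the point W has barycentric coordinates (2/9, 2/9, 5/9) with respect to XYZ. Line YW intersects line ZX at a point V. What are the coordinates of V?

Line YW meets ZX where the Y-coordinate vanishes; zeroing W's Y-weight and renormalizing leaves Z, X-weights 5/9 : 2/9 → (5/7, 2/7).
So V = (5/7)·Z + (2/7)·X = (-6/7, 9/7).

(-6/7, 9/7)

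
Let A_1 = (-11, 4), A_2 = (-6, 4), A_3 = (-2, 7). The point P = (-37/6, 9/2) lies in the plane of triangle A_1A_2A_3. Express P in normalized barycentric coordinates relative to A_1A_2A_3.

Signed area of the reference triangle: [A_1A_2A_3] = ½·((-11)·(4−7) + (-6)·(7−4) + (-2)·(4−4)) = ½·(33 − 18 + 0) = 15/2.
[PA_2A_3] = ½·((-37/6)·(4−7) + (-6)·(7−(9/2)) + (-2)·(9/2−4)) = ½·(37/2 − 15 − 1) = 5/4, so the A_1-coordinate is (5/4)/(15/2) = 1/6.
[A_1PA_3] = ½·((-11)·(9/2−7) + (-37/6)·(7−4) + (-2)·(4−(9/2))) = ½·(55/2 − 37/2 + 1) = 5, so the A_2-coordinate is 2/3.
[A_1A_2P] = ½·((-11)·(4−(9/2)) + (-6)·(9/2−4) + (-37/6)·(4−4)) = ½·(11/2 − 3 + 0) = 5/4, so the A_3-coordinate is 1/6.
Check: 1/6 + 2/3 + 1/6 = 1.

(1/6, 2/3, 1/6)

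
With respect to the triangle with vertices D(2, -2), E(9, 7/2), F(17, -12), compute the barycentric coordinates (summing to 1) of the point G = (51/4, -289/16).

(3/4, -7/8, 9/8)

Signed area of the reference triangle: [DEF] = ½·(2·(7/2−(-12)) + 9·(-12−(-2)) + 17·(-2−(7/2))) = ½·(31 − 90 − 187/2) = -305/4.
[GEF] = ½·((51/4)·(7/2−(-12)) + 9·(-12−(-289/16)) + 17·(-289/16−(7/2))) = ½·(1581/8 + 873/16 − 5865/16) = -915/16, so the D-coordinate is (-915/16)/(-305/4) = 3/4.
[DGF] = ½·(2·(-289/16−(-12)) + (51/4)·(-12−(-2)) + 17·(-2−(-289/16))) = ½·(-97/8 − 255/2 + 4369/16) = 2135/32, so the E-coordinate is -7/8.
[DEG] = ½·(2·(7/2−(-289/16)) + 9·(-289/16−(-2)) + (51/4)·(-2−(7/2))) = ½·(345/8 − 2313/16 − 561/8) = -2745/32, so the F-coordinate is 9/8.
Check: 3/4 − 7/8 + 9/8 = 1.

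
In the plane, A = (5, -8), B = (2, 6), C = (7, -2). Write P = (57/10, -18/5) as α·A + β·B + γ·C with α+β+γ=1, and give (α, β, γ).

Signed area of the reference triangle: [ABC] = ½·(5·(6−(-2)) + 2·(-2−(-8)) + 7·(-8−6)) = ½·(40 + 12 − 98) = -23.
[PBC] = ½·((57/10)·(6−(-2)) + 2·(-2−(-18/5)) + 7·(-18/5−6)) = ½·(228/5 + 16/5 − 336/5) = -46/5, so the A-coordinate is (-46/5)/(-23) = 2/5.
[APC] = ½·(5·(-18/5−(-2)) + (57/10)·(-2−(-8)) + 7·(-8−(-18/5))) = ½·(-8 + 171/5 − 154/5) = -23/10, so the B-coordinate is 1/10.
[ABP] = ½·(5·(6−(-18/5)) + 2·(-18/5−(-8)) + (57/10)·(-8−6)) = ½·(48 + 44/5 − 399/5) = -23/2, so the C-coordinate is 1/2.

(2/5, 1/10, 1/2)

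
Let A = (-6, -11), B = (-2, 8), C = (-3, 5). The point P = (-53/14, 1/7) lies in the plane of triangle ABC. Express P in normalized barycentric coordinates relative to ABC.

Signed area of the reference triangle: [ABC] = ½·((-6)·(8−5) + (-2)·(5−(-11)) + (-3)·(-11−8)) = ½·(-18 − 32 + 57) = 7/2.
[PBC] = ½·((-53/14)·(8−5) + (-2)·(5−(1/7)) + (-3)·(1/7−8)) = ½·(-159/14 − 68/7 + 165/7) = 5/4, so the A-coordinate is (5/4)/(7/2) = 5/14.
[APC] = ½·((-6)·(1/7−5) + (-53/14)·(5−(-11)) + (-3)·(-11−(1/7))) = ½·(204/7 − 424/7 + 234/7) = 1, so the B-coordinate is 2/7.
[ABP] = ½·((-6)·(8−(1/7)) + (-2)·(1/7−(-11)) + (-53/14)·(-11−8)) = ½·(-330/7 − 156/7 + 1007/14) = 5/4, so the C-coordinate is 5/14.

(5/14, 2/7, 5/14)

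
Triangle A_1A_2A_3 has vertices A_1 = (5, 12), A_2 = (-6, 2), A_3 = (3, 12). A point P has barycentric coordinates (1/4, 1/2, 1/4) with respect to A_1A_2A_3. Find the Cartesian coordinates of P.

P = (1/4)·A_1 + (1/2)·A_2 + (1/4)·A_3.
x-coordinate: (1/4)·5 + (1/2)·(-6) + (1/4)·3 = -1.
y-coordinate: (1/4)·12 + (1/2)·2 + (1/4)·12 = 7.

(-1, 7)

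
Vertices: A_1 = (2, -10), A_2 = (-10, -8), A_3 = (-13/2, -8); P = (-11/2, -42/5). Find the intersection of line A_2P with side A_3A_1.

(-35/8, -17/2)

Barycentric coordinates of P with respect to A_1A_2A_3: (1/5, 1/5, 3/5).
On side A_3A_1 the A_2-coordinate is zero; dropping P's A_2-weight 1/5 and renormalizing the remaining 3/5 : 1/5 gives weights 3/4, 1/4 on A_3, A_1.
Q = (3/4)·(-13/2, -8) + (1/4)·(2, -10) = (-35/8, -17/2).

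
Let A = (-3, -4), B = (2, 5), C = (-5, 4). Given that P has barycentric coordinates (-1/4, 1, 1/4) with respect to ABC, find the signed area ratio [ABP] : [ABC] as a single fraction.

The signed ratio [ABP]/[ABC] equals the barycentric coordinate of P at vertex C, which is 1/4.

1/4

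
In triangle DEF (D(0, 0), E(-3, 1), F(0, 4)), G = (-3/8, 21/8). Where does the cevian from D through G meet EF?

(-1/2, 7/2)

Barycentric coordinates of G with respect to DEF: (1/4, 1/8, 5/8).
On side EF the D-coordinate is zero; dropping G's D-weight 1/4 and renormalizing the remaining 1/8 : 5/8 gives weights 1/6, 5/6 on E, F.
H = (1/6)·(-3, 1) + (5/6)·(0, 4) = (-1/2, 7/2).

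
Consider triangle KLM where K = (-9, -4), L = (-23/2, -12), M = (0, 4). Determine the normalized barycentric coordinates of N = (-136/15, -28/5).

(2/3, 4/15, 1/15)

Signed area of the reference triangle: [KLM] = ½·((-9)·(-12−4) + (-23/2)·(4−(-4)) + 0·(-4−(-12))) = ½·(144 − 92 + 0) = 26.
[NLM] = ½·((-136/15)·(-12−4) + (-23/2)·(4−(-28/5)) + 0·(-28/5−(-12))) = ½·(2176/15 − 552/5 + 0) = 52/3, so the K-coordinate is (52/3)/26 = 2/3.
[KNM] = ½·((-9)·(-28/5−4) + (-136/15)·(4−(-4)) + 0·(-4−(-28/5))) = ½·(432/5 − 1088/15 + 0) = 104/15, so the L-coordinate is 4/15.
[KLN] = ½·((-9)·(-12−(-28/5)) + (-23/2)·(-28/5−(-4)) + (-136/15)·(-4−(-12))) = ½·(288/5 + 92/5 − 1088/15) = 26/15, so the M-coordinate is 1/15.
Check: 2/3 + 4/15 + 1/15 = 1.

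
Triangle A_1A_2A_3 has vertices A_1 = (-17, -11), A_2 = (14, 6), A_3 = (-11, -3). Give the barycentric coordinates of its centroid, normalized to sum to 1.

The centroid is the average of the vertices, so each weight is 1/3.

(1/3, 1/3, 1/3)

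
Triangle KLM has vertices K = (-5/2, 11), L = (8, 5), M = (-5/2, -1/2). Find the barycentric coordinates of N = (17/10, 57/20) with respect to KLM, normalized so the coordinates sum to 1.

Signed area of the reference triangle: [KLM] = ½·((-5/2)·(5−(-1/2)) + 8·(-1/2−11) + (-5/2)·(11−5)) = ½·(-55/4 − 92 − 15) = -483/8.
[NLM] = ½·((17/10)·(5−(-1/2)) + 8·(-1/2−(57/20)) + (-5/2)·(57/20−5)) = ½·(187/20 − 134/5 + 43/8) = -483/80, so the K-coordinate is (-483/80)/(-483/8) = 1/10.
[KNM] = ½·((-5/2)·(57/20−(-1/2)) + (17/10)·(-1/2−11) + (-5/2)·(11−(57/20))) = ½·(-67/8 − 391/20 − 163/8) = -483/20, so the L-coordinate is 2/5.
[KLN] = ½·((-5/2)·(5−(57/20)) + 8·(57/20−11) + (17/10)·(11−5)) = ½·(-43/8 − 326/5 + 51/5) = -483/16, so the M-coordinate is 1/2.

(1/10, 2/5, 1/2)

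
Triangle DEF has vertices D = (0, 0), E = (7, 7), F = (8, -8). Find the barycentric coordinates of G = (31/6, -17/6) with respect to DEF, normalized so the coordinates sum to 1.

(1/3, 1/6, 1/2)

Signed area of the reference triangle: [DEF] = ½·(0·(7−(-8)) + 7·(-8−0) + 8·(0−7)) = ½·(0 − 56 − 56) = -56.
[GEF] = ½·((31/6)·(7−(-8)) + 7·(-8−(-17/6)) + 8·(-17/6−7)) = ½·(155/2 − 217/6 − 236/3) = -56/3, so the D-coordinate is (-56/3)/(-56) = 1/3.
[DGF] = ½·(0·(-17/6−(-8)) + (31/6)·(-8−0) + 8·(0−(-17/6))) = ½·(0 − 124/3 + 68/3) = -28/3, so the E-coordinate is 1/6.
[DEG] = ½·(0·(7−(-17/6)) + 7·(-17/6−0) + (31/6)·(0−7)) = ½·(0 − 119/6 − 217/6) = -28, so the F-coordinate is 1/2.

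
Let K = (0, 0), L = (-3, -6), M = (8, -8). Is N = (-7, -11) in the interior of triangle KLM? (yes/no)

no

Barycentric coordinates of N: (-7/8, 2, -1/8).
The three coordinates are negative, positive, negative; a point is interior exactly when all three are positive.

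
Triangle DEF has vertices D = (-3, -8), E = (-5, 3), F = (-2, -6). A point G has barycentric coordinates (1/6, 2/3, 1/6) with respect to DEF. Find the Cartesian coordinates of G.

(-25/6, -1/3)

G = (1/6)·D + (2/3)·E + (1/6)·F.
x-coordinate: (1/6)·(-3) + (2/3)·(-5) + (1/6)·(-2) = -25/6.
y-coordinate: (1/6)·(-8) + (2/3)·3 + (1/6)·(-6) = -1/3.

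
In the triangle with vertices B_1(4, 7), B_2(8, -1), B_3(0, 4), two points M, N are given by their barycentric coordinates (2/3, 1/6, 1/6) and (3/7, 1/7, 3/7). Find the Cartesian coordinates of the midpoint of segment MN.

Barycentric coordinates of the midpoint are the average: (23/42, 13/84, 25/84).
Converting: (23/42)·B_1 + (13/84)·B_2 + (25/84)·B_3 = (24/7, 409/84).

(24/7, 409/84)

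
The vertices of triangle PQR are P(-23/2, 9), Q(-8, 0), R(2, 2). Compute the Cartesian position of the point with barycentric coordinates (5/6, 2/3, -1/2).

(-191/12, 13/2)

S = (5/6)·P + (2/3)·Q + (-1/2)·R.
x-coordinate: (5/6)·(-23/2) + (2/3)·(-8) + (-1/2)·2 = -191/12.
y-coordinate: (5/6)·9 + (2/3)·0 + (-1/2)·2 = 13/2.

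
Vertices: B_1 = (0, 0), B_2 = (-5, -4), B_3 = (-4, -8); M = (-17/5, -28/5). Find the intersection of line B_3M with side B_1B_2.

(-5/2, -2)

Barycentric coordinates of M with respect to B_1B_2B_3: (1/5, 1/5, 3/5).
On side B_1B_2 the B_3-coordinate is zero; dropping M's B_3-weight 3/5 and renormalizing the remaining 1/5 : 1/5 gives weights 1/2, 1/2 on B_1, B_2.
N = (1/2)·(0, 0) + (1/2)·(-5, -4) = (-5/2, -2).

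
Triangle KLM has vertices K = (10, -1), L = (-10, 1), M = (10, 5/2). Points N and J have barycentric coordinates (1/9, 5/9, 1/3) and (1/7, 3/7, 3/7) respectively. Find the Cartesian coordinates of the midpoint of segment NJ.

Barycentric coordinates of the midpoint are the average: (8/63, 31/63, 8/21).
Converting: (8/63)·K + (31/63)·L + (8/21)·M = (10/63, 83/63).

(10/63, 83/63)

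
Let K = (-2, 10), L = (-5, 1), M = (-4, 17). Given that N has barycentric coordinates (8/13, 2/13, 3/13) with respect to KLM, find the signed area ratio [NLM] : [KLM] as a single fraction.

The signed ratio [NLM]/[KLM] equals the barycentric coordinate of N at vertex K, which is 8/13.

8/13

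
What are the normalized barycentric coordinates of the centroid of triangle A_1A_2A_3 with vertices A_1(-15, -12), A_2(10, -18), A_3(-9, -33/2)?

(1/3, 1/3, 1/3)

The centroid is the average of the vertices, so each weight is 1/3.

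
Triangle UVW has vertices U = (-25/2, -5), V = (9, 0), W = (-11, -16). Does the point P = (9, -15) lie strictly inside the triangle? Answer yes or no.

no

Barycentric coordinates of P: (-75/61, 443/488, 645/488).
The three coordinates are negative, positive, positive; a point is interior exactly when all three are positive.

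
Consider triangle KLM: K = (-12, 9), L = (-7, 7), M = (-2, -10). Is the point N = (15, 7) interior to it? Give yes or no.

no

Barycentric coordinates of N: (-374/75, 493/75, -44/75).
The three coordinates are negative, positive, negative; a point is interior exactly when all three are positive.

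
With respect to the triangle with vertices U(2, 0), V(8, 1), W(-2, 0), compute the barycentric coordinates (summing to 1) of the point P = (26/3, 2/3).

(1, 2/3, -2/3)

Signed area of the reference triangle: [UVW] = ½·(2·(1−0) + 8·(0−0) + (-2)·(0−1)) = ½·(2 + 0 + 2) = 2.
[PVW] = ½·((26/3)·(1−0) + 8·(0−(2/3)) + (-2)·(2/3−1)) = ½·(26/3 − 16/3 + 2/3) = 2, so the U-coordinate is 2/2 = 1.
[UPW] = ½·(2·(2/3−0) + (26/3)·(0−0) + (-2)·(0−(2/3))) = ½·(4/3 + 0 + 4/3) = 4/3, so the V-coordinate is 2/3.
[UVP] = ½·(2·(1−(2/3)) + 8·(2/3−0) + (26/3)·(0−1)) = ½·(2/3 + 16/3 − 26/3) = -4/3, so the W-coordinate is -2/3.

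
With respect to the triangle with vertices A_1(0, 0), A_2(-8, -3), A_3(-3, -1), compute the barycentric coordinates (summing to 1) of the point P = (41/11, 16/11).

(13/11, -7/11, 5/11)

Signed area of the reference triangle: [A_1A_2A_3] = ½·(0·(-3−(-1)) + (-8)·(-1−0) + (-3)·(0−(-3))) = ½·(0 + 8 − 9) = -1/2.
[PA_2A_3] = ½·((41/11)·(-3−(-1)) + (-8)·(-1−(16/11)) + (-3)·(16/11−(-3))) = ½·(-82/11 + 216/11 − 147/11) = -13/22, so the A_1-coordinate is (-13/22)/(-1/2) = 13/11.
[A_1PA_3] = ½·(0·(16/11−(-1)) + (41/11)·(-1−0) + (-3)·(0−(16/11))) = ½·(0 − 41/11 + 48/11) = 7/22, so the A_2-coordinate is -7/11.
[A_1A_2P] = ½·(0·(-3−(16/11)) + (-8)·(16/11−0) + (41/11)·(0−(-3))) = ½·(0 − 128/11 + 123/11) = -5/22, so the A_3-coordinate is 5/11.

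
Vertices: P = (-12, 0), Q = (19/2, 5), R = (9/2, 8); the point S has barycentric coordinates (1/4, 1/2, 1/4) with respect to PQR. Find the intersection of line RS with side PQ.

(7/3, 10/3)

Line RS meets PQ where the R-coordinate vanishes; zeroing S's R-weight and renormalizing leaves P, Q-weights 1/4 : 1/2 → (1/3, 2/3).
So T = (1/3)·P + (2/3)·Q = (7/3, 10/3).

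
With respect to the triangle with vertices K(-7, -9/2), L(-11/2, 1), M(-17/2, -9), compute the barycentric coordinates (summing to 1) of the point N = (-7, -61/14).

Signed area of the reference triangle: [KLM] = ½·((-7)·(1−(-9)) + (-11/2)·(-9−(-9/2)) + (-17/2)·(-9/2−1)) = ½·(-70 + 99/4 + 187/4) = 3/4.
[NLM] = ½·((-7)·(1−(-9)) + (-11/2)·(-9−(-61/14)) + (-17/2)·(-61/14−1)) = ½·(-70 + 715/28 + 1275/28) = 15/28, so the K-coordinate is (15/28)/(3/4) = 5/7.
[KNM] = ½·((-7)·(-61/14−(-9)) + (-7)·(-9−(-9/2)) + (-17/2)·(-9/2−(-61/14))) = ½·(-65/2 + 63/2 + 17/14) = 3/28, so the L-coordinate is 1/7.
[KLN] = ½·((-7)·(1−(-61/14)) + (-11/2)·(-61/14−(-9/2)) + (-7)·(-9/2−1)) = ½·(-75/2 − 11/14 + 77/2) = 3/28, so the M-coordinate is 1/7.

(5/7, 1/7, 1/7)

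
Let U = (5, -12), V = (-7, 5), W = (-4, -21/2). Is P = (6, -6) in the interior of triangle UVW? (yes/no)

no

Barycentric coordinates of P: (337/270, 37/90, -89/135).
The three coordinates are positive, positive, negative; a point is interior exactly when all three are positive.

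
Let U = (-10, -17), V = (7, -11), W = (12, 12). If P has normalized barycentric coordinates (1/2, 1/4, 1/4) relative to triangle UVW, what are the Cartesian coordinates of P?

P = (1/2)·U + (1/4)·V + (1/4)·W.
x-coordinate: (1/2)·(-10) + (1/4)·7 + (1/4)·12 = -1/4.
y-coordinate: (1/2)·(-17) + (1/4)·(-11) + (1/4)·12 = -33/4.

(-1/4, -33/4)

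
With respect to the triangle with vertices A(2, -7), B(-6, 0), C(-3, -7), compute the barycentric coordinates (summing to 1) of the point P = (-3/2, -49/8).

(3/8, 1/8, 1/2)

Signed area of the reference triangle: [ABC] = ½·(2·(0−(-7)) + (-6)·(-7−(-7)) + (-3)·(-7−0)) = ½·(14 + 0 + 21) = 35/2.
[PBC] = ½·((-3/2)·(0−(-7)) + (-6)·(-7−(-49/8)) + (-3)·(-49/8−0)) = ½·(-21/2 + 21/4 + 147/8) = 105/16, so the A-coordinate is (105/16)/(35/2) = 3/8.
[APC] = ½·(2·(-49/8−(-7)) + (-3/2)·(-7−(-7)) + (-3)·(-7−(-49/8))) = ½·(7/4 + 0 + 21/8) = 35/16, so the B-coordinate is 1/8.
[ABP] = ½·(2·(0−(-49/8)) + (-6)·(-49/8−(-7)) + (-3/2)·(-7−0)) = ½·(49/4 − 21/4 + 21/2) = 35/4, so the C-coordinate is 1/2.
Check: 3/8 + 1/8 + 1/2 = 1.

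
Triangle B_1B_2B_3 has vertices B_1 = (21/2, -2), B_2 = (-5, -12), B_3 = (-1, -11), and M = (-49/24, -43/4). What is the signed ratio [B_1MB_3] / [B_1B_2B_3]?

[B_1B_2B_3] = ½·((21/2)·(-12−(-11)) + (-5)·(-11−(-2)) + (-1)·(-2−(-12))) = ½·(-21/2 + 45 − 10) = 49/4.
[B_1MB_3] = ½·((21/2)·(-43/4−(-11)) + (-49/24)·(-11−(-2)) + (-1)·(-2−(-43/4))) = ½·(21/8 + 147/8 − 35/4) = 49/8, so the ratio is (49/8)/(49/4) = 1/2.

1/2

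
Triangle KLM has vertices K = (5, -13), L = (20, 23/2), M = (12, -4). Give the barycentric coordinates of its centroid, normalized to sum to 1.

(1/3, 1/3, 1/3)

The centroid is the average of the vertices, so each weight is 1/3.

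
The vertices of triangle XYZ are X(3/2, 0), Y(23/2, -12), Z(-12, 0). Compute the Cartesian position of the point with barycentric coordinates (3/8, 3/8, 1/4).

W = (3/8)·X + (3/8)·Y + (1/4)·Z.
x-coordinate: (3/8)·(3/2) + (3/8)·(23/2) + (1/4)·(-12) = 15/8.
y-coordinate: (3/8)·0 + (3/8)·(-12) + (1/4)·0 = -9/2.

(15/8, -9/2)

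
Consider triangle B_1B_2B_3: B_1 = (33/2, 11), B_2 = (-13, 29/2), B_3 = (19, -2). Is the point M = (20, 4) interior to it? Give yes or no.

Barycentric coordinates of M: (834/1499, -112/1499, 777/1499).
The three coordinates are positive, negative, positive; a point is interior exactly when all three are positive.

no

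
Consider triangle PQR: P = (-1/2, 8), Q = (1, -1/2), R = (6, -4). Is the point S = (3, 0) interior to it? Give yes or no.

yes

Barycentric coordinates of S: (38/149, 40/149, 71/149).
The three coordinates are positive, positive, positive; a point is interior exactly when all three are positive.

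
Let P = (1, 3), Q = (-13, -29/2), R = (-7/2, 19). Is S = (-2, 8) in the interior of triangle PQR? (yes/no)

yes

Barycentric coordinates of S: (619/1211, 102/1211, 70/173).
The three coordinates are positive, positive, positive; a point is interior exactly when all three are positive.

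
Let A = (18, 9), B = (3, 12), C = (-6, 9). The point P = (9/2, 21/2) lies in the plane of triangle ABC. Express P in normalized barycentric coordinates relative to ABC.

(1/4, 1/2, 1/4)

Signed area of the reference triangle: [ABC] = ½·(18·(12−9) + 3·(9−9) + (-6)·(9−12)) = ½·(54 + 0 + 18) = 36.
[PBC] = ½·((9/2)·(12−9) + 3·(9−(21/2)) + (-6)·(21/2−12)) = ½·(27/2 − 9/2 + 9) = 9, so the A-coordinate is 9/36 = 1/4.
[APC] = ½·(18·(21/2−9) + (9/2)·(9−9) + (-6)·(9−(21/2))) = ½·(27 + 0 + 9) = 18, so the B-coordinate is 1/2.
[ABP] = ½·(18·(12−(21/2)) + 3·(21/2−9) + (9/2)·(9−12)) = ½·(27 + 9/2 − 27/2) = 9, so the C-coordinate is 1/4.
Check: 1/4 + 1/2 + 1/4 = 1.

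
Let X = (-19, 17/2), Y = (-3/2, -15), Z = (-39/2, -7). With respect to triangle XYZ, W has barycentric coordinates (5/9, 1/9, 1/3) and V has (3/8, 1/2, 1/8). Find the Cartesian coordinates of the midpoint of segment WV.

(-3965/288, -643/288)

Barycentric coordinates of the midpoint are the average: (67/144, 11/36, 11/48).
Converting: (67/144)·X + (11/36)·Y + (11/48)·Z = (-3965/288, -643/288).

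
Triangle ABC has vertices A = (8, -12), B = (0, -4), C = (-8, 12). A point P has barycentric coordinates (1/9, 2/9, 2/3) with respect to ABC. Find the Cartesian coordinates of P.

(-40/9, 52/9)

P = (1/9)·A + (2/9)·B + (2/3)·C.
x-coordinate: (1/9)·8 + (2/9)·0 + (2/3)·(-8) = -40/9.
y-coordinate: (1/9)·(-12) + (2/9)·(-4) + (2/3)·12 = 52/9.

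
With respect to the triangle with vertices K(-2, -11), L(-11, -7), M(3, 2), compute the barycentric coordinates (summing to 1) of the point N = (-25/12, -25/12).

Signed area of the reference triangle: [KLM] = ½·((-2)·(-7−2) + (-11)·(2−(-11)) + 3·(-11−(-7))) = ½·(18 − 143 − 12) = -137/2.
[NLM] = ½·((-25/12)·(-7−2) + (-11)·(2−(-25/12)) + 3·(-25/12−(-7))) = ½·(75/4 − 539/12 + 59/4) = -137/24, so the K-coordinate is (-137/24)/(-137/2) = 1/12.
[KNM] = ½·((-2)·(-25/12−2) + (-25/12)·(2−(-11)) + 3·(-11−(-25/12))) = ½·(49/6 − 325/12 − 107/4) = -137/6, so the L-coordinate is 1/3.
[KLN] = ½·((-2)·(-7−(-25/12)) + (-11)·(-25/12−(-11)) + (-25/12)·(-11−(-7))) = ½·(59/6 − 1177/12 + 25/3) = -959/24, so the M-coordinate is 7/12.

(1/12, 1/3, 7/12)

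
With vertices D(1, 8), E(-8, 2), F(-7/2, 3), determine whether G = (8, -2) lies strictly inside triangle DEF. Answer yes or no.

Barycentric coordinates of G: (-17/9, -40/9, 22/3).
The three coordinates are negative, negative, positive; a point is interior exactly when all three are positive.

no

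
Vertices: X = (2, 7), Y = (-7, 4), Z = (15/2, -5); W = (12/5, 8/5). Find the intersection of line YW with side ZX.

(19/4, 1)

Barycentric coordinates of W with respect to XYZ: (2/5, 1/5, 2/5).
On side ZX the Y-coordinate is zero; dropping W's Y-weight 1/5 and renormalizing the remaining 2/5 : 2/5 gives weights 1/2, 1/2 on Z, X.
V = (1/2)·(15/2, -5) + (1/2)·(2, 7) = (19/4, 1).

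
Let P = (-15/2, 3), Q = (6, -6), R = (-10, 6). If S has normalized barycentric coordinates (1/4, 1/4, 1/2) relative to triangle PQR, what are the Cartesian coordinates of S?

S = (1/4)·P + (1/4)·Q + (1/2)·R.
x-coordinate: (1/4)·(-15/2) + (1/4)·6 + (1/2)·(-10) = -43/8.
y-coordinate: (1/4)·3 + (1/4)·(-6) + (1/2)·6 = 9/4.

(-43/8, 9/4)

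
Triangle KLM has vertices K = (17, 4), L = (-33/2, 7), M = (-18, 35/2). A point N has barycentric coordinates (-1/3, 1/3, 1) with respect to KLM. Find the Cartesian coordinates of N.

(-175/6, 37/2)

N = (-1/3)·K + (1/3)·L + 1·M.
x-coordinate: (-1/3)·17 + (1/3)·(-33/2) + 1·(-18) = -175/6.
y-coordinate: (-1/3)·4 + (1/3)·7 + 1·(35/2) = 37/2.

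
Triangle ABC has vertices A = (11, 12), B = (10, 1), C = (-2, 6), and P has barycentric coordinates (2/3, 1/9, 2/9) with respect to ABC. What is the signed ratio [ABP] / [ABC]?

2/9

The signed ratio [ABP]/[ABC] equals the barycentric coordinate of P at vertex C, which is 2/9.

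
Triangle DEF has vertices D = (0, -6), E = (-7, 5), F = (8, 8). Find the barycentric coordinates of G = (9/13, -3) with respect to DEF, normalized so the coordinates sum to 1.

(10/13, 1/13, 2/13)

Signed area of the reference triangle: [DEF] = ½·(0·(5−8) + (-7)·(8−(-6)) + 8·(-6−5)) = ½·(0 − 98 − 88) = -93.
[GEF] = ½·((9/13)·(5−8) + (-7)·(8−(-3)) + 8·(-3−5)) = ½·(-27/13 − 77 − 64) = -930/13, so the D-coordinate is (-930/13)/(-93) = 10/13.
[DGF] = ½·(0·(-3−8) + (9/13)·(8−(-6)) + 8·(-6−(-3))) = ½·(0 + 126/13 − 24) = -93/13, so the E-coordinate is 1/13.
[DEG] = ½·(0·(5−(-3)) + (-7)·(-3−(-6)) + (9/13)·(-6−5)) = ½·(0 − 21 − 99/13) = -186/13, so the F-coordinate is 2/13.
Check: 10/13 + 1/13 + 2/13 = 1.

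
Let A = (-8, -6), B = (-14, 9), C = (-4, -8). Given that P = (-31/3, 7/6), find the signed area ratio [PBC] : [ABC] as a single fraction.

[ABC] = ½·((-8)·(9−(-8)) + (-14)·(-8−(-6)) + (-4)·(-6−9)) = ½·(-136 + 28 + 60) = -24.
[PBC] = ½·((-31/3)·(9−(-8)) + (-14)·(-8−(7/6)) + (-4)·(7/6−9)) = ½·(-527/3 + 385/3 + 94/3) = -8, so the ratio is (-8)/(-24) = 1/3.

1/3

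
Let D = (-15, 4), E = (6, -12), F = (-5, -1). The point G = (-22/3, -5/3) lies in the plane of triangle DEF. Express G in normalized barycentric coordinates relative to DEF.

Signed area of the reference triangle: [DEF] = ½·((-15)·(-12−(-1)) + 6·(-1−4) + (-5)·(4−(-12))) = ½·(165 − 30 − 80) = 55/2.
[GEF] = ½·((-22/3)·(-12−(-1)) + 6·(-1−(-5/3)) + (-5)·(-5/3−(-12))) = ½·(242/3 + 4 − 155/3) = 33/2, so the D-coordinate is (33/2)/(55/2) = 3/5.
[DGF] = ½·((-15)·(-5/3−(-1)) + (-22/3)·(-1−4) + (-5)·(4−(-5/3))) = ½·(10 + 110/3 − 85/3) = 55/6, so the E-coordinate is 1/3.
[DEG] = ½·((-15)·(-12−(-5/3)) + 6·(-5/3−4) + (-22/3)·(4−(-12))) = ½·(155 − 34 − 352/3) = 11/6, so the F-coordinate is 1/15.
Check: 3/5 + 1/3 + 1/15 = 1.

(3/5, 1/3, 1/15)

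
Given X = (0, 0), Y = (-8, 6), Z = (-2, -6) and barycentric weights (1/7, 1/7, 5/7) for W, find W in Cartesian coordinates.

W = (1/7)·X + (1/7)·Y + (5/7)·Z.
x-coordinate: (1/7)·0 + (1/7)·(-8) + (5/7)·(-2) = -18/7.
y-coordinate: (1/7)·0 + (1/7)·6 + (5/7)·(-6) = -24/7.

(-18/7, -24/7)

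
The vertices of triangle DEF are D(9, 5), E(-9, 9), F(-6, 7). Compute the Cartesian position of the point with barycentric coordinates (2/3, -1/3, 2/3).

G = (2/3)·D + (-1/3)·E + (2/3)·F.
x-coordinate: (2/3)·9 + (-1/3)·(-9) + (2/3)·(-6) = 5.
y-coordinate: (2/3)·5 + (-1/3)·9 + (2/3)·7 = 5.

(5, 5)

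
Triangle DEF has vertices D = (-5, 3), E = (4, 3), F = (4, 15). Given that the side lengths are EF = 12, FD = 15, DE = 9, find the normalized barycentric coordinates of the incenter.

The incenter has barycentric coordinates proportional to the opposite side lengths: (12 : 15 : 9).
Normalizing by 12+15+9 = 36 gives (1/3, 5/12, 1/4).

(1/3, 5/12, 1/4)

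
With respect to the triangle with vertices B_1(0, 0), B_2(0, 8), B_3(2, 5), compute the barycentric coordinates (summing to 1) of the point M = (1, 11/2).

(1/8, 3/8, 1/2)

Signed area of the reference triangle: [B_1B_2B_3] = ½·(0·(8−5) + 0·(5−0) + 2·(0−8)) = ½·(0 + 0 − 16) = -8.
[MB_2B_3] = ½·(1·(8−5) + 0·(5−(11/2)) + 2·(11/2−8)) = ½·(3 + 0 − 5) = -1, so the B_1-coordinate is (-1)/(-8) = 1/8.
[B_1MB_3] = ½·(0·(11/2−5) + 1·(5−0) + 2·(0−(11/2))) = ½·(0 + 5 − 11) = -3, so the B_2-coordinate is 3/8.
[B_1B_2M] = ½·(0·(8−(11/2)) + 0·(11/2−0) + 1·(0−8)) = ½·(0 + 0 − 8) = -4, so the B_3-coordinate is 1/2.
Check: 1/8 + 3/8 + 1/2 = 1.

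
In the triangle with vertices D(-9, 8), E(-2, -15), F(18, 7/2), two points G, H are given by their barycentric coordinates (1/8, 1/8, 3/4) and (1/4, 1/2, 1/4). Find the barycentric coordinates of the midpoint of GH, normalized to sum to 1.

(3/16, 5/16, 1/2)

Since both coordinate triples sum to 1, the midpoint's barycentrics are the componentwise average.
(1/8+1/4)/2 = 3/16; similarly 5/16 and 1/2.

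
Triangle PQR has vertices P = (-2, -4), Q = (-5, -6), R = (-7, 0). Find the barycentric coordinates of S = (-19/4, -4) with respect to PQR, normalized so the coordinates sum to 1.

Signed area of the reference triangle: [PQR] = ½·((-2)·(-6−0) + (-5)·(0−(-4)) + (-7)·(-4−(-6))) = ½·(12 − 20 − 14) = -11.
[SQR] = ½·((-19/4)·(-6−0) + (-5)·(0−(-4)) + (-7)·(-4−(-6))) = ½·(57/2 − 20 − 14) = -11/4, so the P-coordinate is (-11/4)/(-11) = 1/4.
[PSR] = ½·((-2)·(-4−0) + (-19/4)·(0−(-4)) + (-7)·(-4−(-4))) = ½·(8 − 19 + 0) = -11/2, so the Q-coordinate is 1/2.
[PQS] = ½·((-2)·(-6−(-4)) + (-5)·(-4−(-4)) + (-19/4)·(-4−(-6))) = ½·(4 + 0 − 19/2) = -11/4, so the R-coordinate is 1/4.
Check: 1/4 + 1/2 + 1/4 = 1.

(1/4, 1/2, 1/4)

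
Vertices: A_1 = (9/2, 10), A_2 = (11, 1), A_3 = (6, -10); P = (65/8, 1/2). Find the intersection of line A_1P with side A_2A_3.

(28/3, -8/3)

Barycentric coordinates of P with respect to A_1A_2A_3: (1/4, 1/2, 1/4).
On side A_2A_3 the A_1-coordinate is zero; dropping P's A_1-weight 1/4 and renormalizing the remaining 1/2 : 1/4 gives weights 2/3, 1/3 on A_2, A_3.
Q = (2/3)·(11, 1) + (1/3)·(6, -10) = (28/3, -8/3).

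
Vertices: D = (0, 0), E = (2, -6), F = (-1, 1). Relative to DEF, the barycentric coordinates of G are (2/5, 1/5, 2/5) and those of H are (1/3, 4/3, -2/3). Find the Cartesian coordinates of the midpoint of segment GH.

(5/3, -71/15)

Barycentric coordinates of the midpoint are the average: (11/30, 23/30, -2/15).
Converting: (11/30)·D + (23/30)·E + (-2/15)·F = (5/3, -71/15).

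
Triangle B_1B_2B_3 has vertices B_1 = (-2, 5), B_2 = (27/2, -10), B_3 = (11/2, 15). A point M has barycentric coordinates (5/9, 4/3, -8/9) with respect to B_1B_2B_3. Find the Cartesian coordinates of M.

M = (5/9)·B_1 + (4/3)·B_2 + (-8/9)·B_3.
x-coordinate: (5/9)·(-2) + (4/3)·(27/2) + (-8/9)·(11/2) = 12.
y-coordinate: (5/9)·5 + (4/3)·(-10) + (-8/9)·15 = -215/9.

(12, -215/9)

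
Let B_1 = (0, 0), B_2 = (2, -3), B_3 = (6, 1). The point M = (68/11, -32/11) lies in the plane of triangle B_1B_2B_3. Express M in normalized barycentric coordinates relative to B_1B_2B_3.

Signed area of the reference triangle: [B_1B_2B_3] = ½·(0·(-3−1) + 2·(1−0) + 6·(0−(-3))) = ½·(0 + 2 + 18) = 10.
[MB_2B_3] = ½·((68/11)·(-3−1) + 2·(1−(-32/11)) + 6·(-32/11−(-3))) = ½·(-272/11 + 86/11 + 6/11) = -90/11, so the B_1-coordinate is (-90/11)/10 = -9/11.
[B_1MB_3] = ½·(0·(-32/11−1) + (68/11)·(1−0) + 6·(0−(-32/11))) = ½·(0 + 68/11 + 192/11) = 130/11, so the B_2-coordinate is 13/11.
[B_1B_2M] = ½·(0·(-3−(-32/11)) + 2·(-32/11−0) + (68/11)·(0−(-3))) = ½·(0 − 64/11 + 204/11) = 70/11, so the B_3-coordinate is 7/11.
Check: -9/11 + 13/11 + 7/11 = 1.

(-9/11, 13/11, 7/11)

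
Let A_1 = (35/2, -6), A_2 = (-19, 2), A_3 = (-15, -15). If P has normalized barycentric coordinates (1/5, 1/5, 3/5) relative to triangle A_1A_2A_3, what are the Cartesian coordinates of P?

(-93/10, -49/5)

P = (1/5)·A_1 + (1/5)·A_2 + (3/5)·A_3.
x-coordinate: (1/5)·(35/2) + (1/5)·(-19) + (3/5)·(-15) = -93/10.
y-coordinate: (1/5)·(-6) + (1/5)·2 + (3/5)·(-15) = -49/5.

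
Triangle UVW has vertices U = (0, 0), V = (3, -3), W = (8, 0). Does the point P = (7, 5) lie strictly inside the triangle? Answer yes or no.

Barycentric coordinates of P: (7/6, -5/3, 3/2).
The three coordinates are positive, negative, positive; a point is interior exactly when all three are positive.

no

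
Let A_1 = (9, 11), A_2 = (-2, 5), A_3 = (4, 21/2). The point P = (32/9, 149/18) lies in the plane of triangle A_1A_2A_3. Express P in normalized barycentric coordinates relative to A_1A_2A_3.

(4/9, 4/9, 1/9)

Signed area of the reference triangle: [A_1A_2A_3] = ½·(9·(5−(21/2)) + (-2)·(21/2−11) + 4·(11−5)) = ½·(-99/2 + 1 + 24) = -49/4.
[PA_2A_3] = ½·((32/9)·(5−(21/2)) + (-2)·(21/2−(149/18)) + 4·(149/18−5)) = ½·(-176/9 − 40/9 + 118/9) = -49/9, so the A_1-coordinate is (-49/9)/(-49/4) = 4/9.
[A_1PA_3] = ½·(9·(149/18−(21/2)) + (32/9)·(21/2−11) + 4·(11−(149/18))) = ½·(-20 − 16/9 + 98/9) = -49/9, so the A_2-coordinate is 4/9.
[A_1A_2P] = ½·(9·(5−(149/18)) + (-2)·(149/18−11) + (32/9)·(11−5)) = ½·(-59/2 + 49/9 + 64/3) = -49/36, so the A_3-coordinate is 1/9.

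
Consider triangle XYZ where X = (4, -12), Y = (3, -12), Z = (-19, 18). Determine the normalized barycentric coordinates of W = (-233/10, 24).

Signed area of the reference triangle: [XYZ] = ½·(4·(-12−18) + 3·(18−(-12)) + (-19)·(-12−(-12))) = ½·(-120 + 90 + 0) = -15.
[WYZ] = ½·((-233/10)·(-12−18) + 3·(18−24) + (-19)·(24−(-12))) = ½·(699 − 18 − 684) = -3/2, so the X-coordinate is (-3/2)/(-15) = 1/10.
[XWZ] = ½·(4·(24−18) + (-233/10)·(18−(-12)) + (-19)·(-12−24)) = ½·(24 − 699 + 684) = 9/2, so the Y-coordinate is -3/10.
[XYW] = ½·(4·(-12−24) + 3·(24−(-12)) + (-233/10)·(-12−(-12))) = ½·(-144 + 108 + 0) = -18, so the Z-coordinate is 6/5.

(1/10, -3/10, 6/5)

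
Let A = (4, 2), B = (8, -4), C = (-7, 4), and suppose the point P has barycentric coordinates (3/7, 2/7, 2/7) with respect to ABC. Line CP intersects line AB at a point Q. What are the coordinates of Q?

(28/5, -2/5)

Line CP meets AB where the C-coordinate vanishes; zeroing P's C-weight and renormalizing leaves A, B-weights 3/7 : 2/7 → (3/5, 2/5).
So Q = (3/5)·A + (2/5)·B = (28/5, -2/5).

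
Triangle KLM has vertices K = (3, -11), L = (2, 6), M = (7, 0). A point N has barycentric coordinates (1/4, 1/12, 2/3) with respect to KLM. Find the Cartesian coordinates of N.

(67/12, -9/4)

N = (1/4)·K + (1/12)·L + (2/3)·M.
x-coordinate: (1/4)·3 + (1/12)·2 + (2/3)·7 = 67/12.
y-coordinate: (1/4)·(-11) + (1/12)·6 + (2/3)·0 = -9/4.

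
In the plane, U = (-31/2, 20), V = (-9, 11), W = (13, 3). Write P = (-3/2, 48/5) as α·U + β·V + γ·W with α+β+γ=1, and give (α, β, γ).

Signed area of the reference triangle: [UVW] = ½·((-31/2)·(11−3) + (-9)·(3−20) + 13·(20−11)) = ½·(-124 + 153 + 117) = 73.
[PVW] = ½·((-3/2)·(11−3) + (-9)·(3−(48/5)) + 13·(48/5−11)) = ½·(-12 + 297/5 − 91/5) = 73/5, so the U-coordinate is (73/5)/73 = 1/5.
[UPW] = ½·((-31/2)·(48/5−3) + (-3/2)·(3−20) + 13·(20−(48/5))) = ½·(-1023/10 + 51/2 + 676/5) = 146/5, so the V-coordinate is 2/5.
[UVP] = ½·((-31/2)·(11−(48/5)) + (-9)·(48/5−20) + (-3/2)·(20−11)) = ½·(-217/10 + 468/5 − 27/2) = 146/5, so the W-coordinate is 2/5.
Check: 1/5 + 2/5 + 2/5 = 1.

(1/5, 2/5, 2/5)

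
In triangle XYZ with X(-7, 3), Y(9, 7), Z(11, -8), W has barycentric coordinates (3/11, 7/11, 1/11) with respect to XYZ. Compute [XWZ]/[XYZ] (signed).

The signed ratio [XWZ]/[XYZ] equals the barycentric coordinate of W at vertex Y, which is 7/11.

7/11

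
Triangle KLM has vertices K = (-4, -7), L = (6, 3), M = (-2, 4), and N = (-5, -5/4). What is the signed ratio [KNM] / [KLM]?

[KLM] = ½·((-4)·(3−4) + 6·(4−(-7)) + (-2)·(-7−3)) = ½·(4 + 66 + 20) = 45.
[KNM] = ½·((-4)·(-5/4−4) + (-5)·(4−(-7)) + (-2)·(-7−(-5/4))) = ½·(21 − 55 + 23/2) = -45/4, so the ratio is (-45/4)/45 = -1/4.

-1/4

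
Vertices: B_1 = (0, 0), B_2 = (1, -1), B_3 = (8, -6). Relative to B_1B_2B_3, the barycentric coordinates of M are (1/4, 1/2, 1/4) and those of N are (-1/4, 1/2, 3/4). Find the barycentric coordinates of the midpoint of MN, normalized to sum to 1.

Since both coordinate triples sum to 1, the midpoint's barycentrics are the componentwise average.
(1/4+-1/4)/2 = 0; similarly 1/2 and 1/2.

(0, 1/2, 1/2)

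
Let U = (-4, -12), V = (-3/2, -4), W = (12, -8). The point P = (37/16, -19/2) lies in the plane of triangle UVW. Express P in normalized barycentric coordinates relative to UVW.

(1/2, 1/8, 3/8)

Signed area of the reference triangle: [UVW] = ½·((-4)·(-4−(-8)) + (-3/2)·(-8−(-12)) + 12·(-12−(-4))) = ½·(-16 − 6 − 96) = -59.
[PVW] = ½·((37/16)·(-4−(-8)) + (-3/2)·(-8−(-19/2)) + 12·(-19/2−(-4))) = ½·(37/4 − 9/4 − 66) = -59/2, so the U-coordinate is (-59/2)/(-59) = 1/2.
[UPW] = ½·((-4)·(-19/2−(-8)) + (37/16)·(-8−(-12)) + 12·(-12−(-19/2))) = ½·(6 + 37/4 − 30) = -59/8, so the V-coordinate is 1/8.
[UVP] = ½·((-4)·(-4−(-19/2)) + (-3/2)·(-19/2−(-12)) + (37/16)·(-12−(-4))) = ½·(-22 − 15/4 − 37/2) = -177/8, so the W-coordinate is 3/8.
Check: 1/2 + 1/8 + 3/8 = 1.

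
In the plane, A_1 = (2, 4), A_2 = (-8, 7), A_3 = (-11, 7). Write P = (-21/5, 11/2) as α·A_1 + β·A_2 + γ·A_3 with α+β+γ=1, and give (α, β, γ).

Signed area of the reference triangle: [A_1A_2A_3] = ½·(2·(7−7) + (-8)·(7−4) + (-11)·(4−7)) = ½·(0 − 24 + 33) = 9/2.
[PA_2A_3] = ½·((-21/5)·(7−7) + (-8)·(7−(11/2)) + (-11)·(11/2−7)) = ½·(0 − 12 + 33/2) = 9/4, so the A_1-coordinate is (9/4)/(9/2) = 1/2.
[A_1PA_3] = ½·(2·(11/2−7) + (-21/5)·(7−4) + (-11)·(4−(11/2))) = ½·(-3 − 63/5 + 33/2) = 9/20, so the A_2-coordinate is 1/10.
[A_1A_2P] = ½·(2·(7−(11/2)) + (-8)·(11/2−4) + (-21/5)·(4−7)) = ½·(3 − 12 + 63/5) = 9/5, so the A_3-coordinate is 2/5.
Check: 1/2 + 1/10 + 2/5 = 1.

(1/2, 1/10, 2/5)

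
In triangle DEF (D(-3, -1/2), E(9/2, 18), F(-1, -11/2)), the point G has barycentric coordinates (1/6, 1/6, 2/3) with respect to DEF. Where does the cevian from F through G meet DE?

Line FG meets DE where the F-coordinate vanishes; zeroing G's F-weight and renormalizing leaves D, E-weights 1/6 : 1/6 → (1/2, 1/2).
So H = (1/2)·D + (1/2)·E = (3/4, 35/4).

(3/4, 35/4)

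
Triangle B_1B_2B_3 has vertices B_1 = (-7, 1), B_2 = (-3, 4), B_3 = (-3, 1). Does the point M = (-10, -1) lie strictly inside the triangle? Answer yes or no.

no

Barycentric coordinates of M: (7/4, -2/3, -1/12).
The three coordinates are positive, negative, negative; a point is interior exactly when all three are positive.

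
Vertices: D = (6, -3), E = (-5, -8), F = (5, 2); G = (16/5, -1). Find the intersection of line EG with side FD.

(21/4, 3/4)

Barycentric coordinates of G with respect to DEF: (1/5, 1/5, 3/5).
On side FD the E-coordinate is zero; dropping G's E-weight 1/5 and renormalizing the remaining 3/5 : 1/5 gives weights 3/4, 1/4 on F, D.
H = (3/4)·(5, 2) + (1/4)·(6, -3) = (21/4, 3/4).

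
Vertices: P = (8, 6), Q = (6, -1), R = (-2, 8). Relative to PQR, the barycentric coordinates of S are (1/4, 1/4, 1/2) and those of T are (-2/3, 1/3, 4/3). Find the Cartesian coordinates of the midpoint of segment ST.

Barycentric coordinates of the midpoint are the average: (-5/24, 7/24, 11/12).
Converting: (-5/24)·P + (7/24)·Q + (11/12)·R = (-7/4, 139/24).

(-7/4, 139/24)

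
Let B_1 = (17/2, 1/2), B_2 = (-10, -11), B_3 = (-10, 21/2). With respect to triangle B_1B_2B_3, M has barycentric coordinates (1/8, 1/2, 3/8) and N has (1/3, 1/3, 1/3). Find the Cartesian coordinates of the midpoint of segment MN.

(-553/96, -3/4)

Barycentric coordinates of the midpoint are the average: (11/48, 5/12, 17/48).
Converting: (11/48)·B_1 + (5/12)·B_2 + (17/48)·B_3 = (-553/96, -3/4).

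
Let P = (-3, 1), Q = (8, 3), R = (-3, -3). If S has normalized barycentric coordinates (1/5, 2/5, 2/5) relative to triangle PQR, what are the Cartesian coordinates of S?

S = (1/5)·P + (2/5)·Q + (2/5)·R.
x-coordinate: (1/5)·(-3) + (2/5)·8 + (2/5)·(-3) = 7/5.
y-coordinate: (1/5)·1 + (2/5)·3 + (2/5)·(-3) = 1/5.

(7/5, 1/5)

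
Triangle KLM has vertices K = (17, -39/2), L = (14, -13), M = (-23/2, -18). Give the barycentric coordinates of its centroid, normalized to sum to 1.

(1/3, 1/3, 1/3)

The centroid is the average of the vertices, so each weight is 1/3.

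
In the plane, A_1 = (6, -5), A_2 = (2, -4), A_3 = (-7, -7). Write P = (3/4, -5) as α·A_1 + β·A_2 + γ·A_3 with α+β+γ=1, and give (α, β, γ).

(1/4, 1/2, 1/4)

Signed area of the reference triangle: [A_1A_2A_3] = ½·(6·(-4−(-7)) + 2·(-7−(-5)) + (-7)·(-5−(-4))) = ½·(18 − 4 + 7) = 21/2.
[PA_2A_3] = ½·((3/4)·(-4−(-7)) + 2·(-7−(-5)) + (-7)·(-5−(-4))) = ½·(9/4 − 4 + 7) = 21/8, so the A_1-coordinate is (21/8)/(21/2) = 1/4.
[A_1PA_3] = ½·(6·(-5−(-7)) + (3/4)·(-7−(-5)) + (-7)·(-5−(-5))) = ½·(12 − 3/2 + 0) = 21/4, so the A_2-coordinate is 1/2.
[A_1A_2P] = ½·(6·(-4−(-5)) + 2·(-5−(-5)) + (3/4)·(-5−(-4))) = ½·(6 + 0 − 3/4) = 21/8, so the A_3-coordinate is 1/4.
Check: 1/4 + 1/2 + 1/4 = 1.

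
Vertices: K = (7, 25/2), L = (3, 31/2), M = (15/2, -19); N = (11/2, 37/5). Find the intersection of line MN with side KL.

(5, 14)

Barycentric coordinates of N with respect to KLM: (2/5, 2/5, 1/5).
On side KL the M-coordinate is zero; dropping N's M-weight 1/5 and renormalizing the remaining 2/5 : 2/5 gives weights 1/2, 1/2 on K, L.
J = (1/2)·(7, 25/2) + (1/2)·(3, 31/2) = (5, 14).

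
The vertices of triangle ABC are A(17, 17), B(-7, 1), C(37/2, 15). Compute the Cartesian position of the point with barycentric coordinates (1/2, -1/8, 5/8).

P = (1/2)·A + (-1/8)·B + (5/8)·C.
x-coordinate: (1/2)·17 + (-1/8)·(-7) + (5/8)·(37/2) = 335/16.
y-coordinate: (1/2)·17 + (-1/8)·1 + (5/8)·15 = 71/4.

(335/16, 71/4)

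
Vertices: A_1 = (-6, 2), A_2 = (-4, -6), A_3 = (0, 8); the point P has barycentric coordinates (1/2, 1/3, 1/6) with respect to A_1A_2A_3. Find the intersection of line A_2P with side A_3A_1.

Line A_2P meets A_3A_1 where the A_2-coordinate vanishes; zeroing P's A_2-weight and renormalizing leaves A_3, A_1-weights 1/6 : 1/2 → (1/4, 3/4).
So Q = (1/4)·A_3 + (3/4)·A_1 = (-9/2, 7/2).

(-9/2, 7/2)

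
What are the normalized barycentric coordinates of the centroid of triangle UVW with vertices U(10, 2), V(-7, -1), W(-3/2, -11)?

The centroid is the average of the vertices, so each weight is 1/3.

(1/3, 1/3, 1/3)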